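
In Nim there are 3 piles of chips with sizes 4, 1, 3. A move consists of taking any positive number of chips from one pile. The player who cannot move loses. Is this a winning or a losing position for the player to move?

Winning position

Nim-sum: 4 ⊕ 1 ⊕ 3 = 6.
The nim-sum is 6 ≠ 0, so this is an N-position: the player to move can win.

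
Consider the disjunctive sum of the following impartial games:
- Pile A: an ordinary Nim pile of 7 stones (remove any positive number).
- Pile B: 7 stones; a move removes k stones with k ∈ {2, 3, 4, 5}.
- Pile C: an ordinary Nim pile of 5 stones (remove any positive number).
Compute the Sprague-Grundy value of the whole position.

2

Pile A is a plain Nim pile of size 7, so its Grundy value is 7.
Grundy values for pile B (subtraction set {2, 3, 4, 5}):
k:     0  1  2  3  4  5  6  7
g(k):  0  0  1  1  2  2  3  0
So g(7) = 0.
Pile C is a plain Nim pile of size 5, so its Grundy value is 5.
The value of a disjunctive sum is the nim-sum of the parts.
Combined value = 7 ⊕ 0 ⊕ 5 = 2.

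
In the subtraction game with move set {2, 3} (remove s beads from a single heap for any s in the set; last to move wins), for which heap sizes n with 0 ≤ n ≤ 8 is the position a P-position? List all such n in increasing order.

0, 1, 5, 6

Grundy values for subtraction set {2, 3}:
k:     0  1  2  3  4  5  6  7  8
g(k):  0  0  1  1  2  0  0  1  1
The P-positions (g = 0) in 0..8 are 0, 1, 5, 6.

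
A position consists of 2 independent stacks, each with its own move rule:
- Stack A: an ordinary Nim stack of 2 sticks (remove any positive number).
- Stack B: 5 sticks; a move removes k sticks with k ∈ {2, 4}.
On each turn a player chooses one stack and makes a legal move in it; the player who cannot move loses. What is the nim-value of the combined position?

0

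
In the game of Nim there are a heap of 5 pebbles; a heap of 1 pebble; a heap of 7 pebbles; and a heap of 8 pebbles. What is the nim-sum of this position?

Bitwise XOR of the heap sizes:
  0101  (5)
  0001  (1)
  0111  (7)
  1000  (8)
  ----
  1011  (11)

11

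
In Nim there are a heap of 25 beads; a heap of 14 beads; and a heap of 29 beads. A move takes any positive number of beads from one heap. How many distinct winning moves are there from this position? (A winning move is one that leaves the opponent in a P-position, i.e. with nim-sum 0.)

Nim-sum: 25 ^ 14 ^ 29 = 10.
The overall nim-sum is X = 10. A heap of size p has a winning move iff p XOR X < p (reduce it to p XOR X).
  25: 25 XOR 10 = 19 < 25 — winning move (to 19).
  14: 14 XOR 10 = 4 < 14 — winning move (to 4).
  29: 29 XOR 10 = 23 < 29 — winning move (to 23).
That gives 3 winning moves.

3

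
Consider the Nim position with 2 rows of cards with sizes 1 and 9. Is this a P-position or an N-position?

N-position

Nim-sum: 1 ⊕ 9 = 8.
The nim-sum is 8 ≠ 0, so this is an N-position: the player to move can win.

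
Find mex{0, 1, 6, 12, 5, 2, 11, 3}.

The values 0, 1, 2, 3 are all present; 4 is the first non-negative integer missing from the set.

4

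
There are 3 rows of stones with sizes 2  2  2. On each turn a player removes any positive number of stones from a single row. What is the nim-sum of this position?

2

Compute the nim-sum pairwise:
2 ^ 2 = 0
0 ^ 2 = 2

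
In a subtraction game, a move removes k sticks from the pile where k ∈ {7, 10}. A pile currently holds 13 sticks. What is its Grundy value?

Compute g(0), g(1), … for moves {7, 10}:
k:     0  1  2  3  4  5  6  7  8  9 10 11 12 13
g(k):  0  0  0  0  0  0  0  1  1  1  1  1  1  1
So g(13) = 1.

1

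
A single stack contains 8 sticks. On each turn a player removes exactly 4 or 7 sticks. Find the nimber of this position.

Build the Grundy sequence with g(k) = mex{g(k−s) : s ∈ {4, 7}, s ≤ k}:
k:     0  1  2  3  4  5  6  7  8
g(k):  0  0  0  0  1  1  1  1  2
So g(8) = 2.

2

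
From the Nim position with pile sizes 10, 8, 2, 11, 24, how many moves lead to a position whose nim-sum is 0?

1

Nim-sum: 10 ⊕ 8 ⊕ 2 ⊕ 11 ⊕ 24 = 19.
The overall nim-sum is X = 19. A pile of size p has a winning move iff p XOR X < p (reduce it to p XOR X).
  10: 10 XOR 19 = 25 ≥ 10 — no move.
  8: 8 XOR 19 = 27 ≥ 8 — no move.
  2: 2 XOR 19 = 17 ≥ 2 — no move.
  11: 11 XOR 19 = 24 ≥ 11 — no move.
  24: 24 XOR 19 = 11 < 24 — winning move (to 11).
That gives 1 winning move.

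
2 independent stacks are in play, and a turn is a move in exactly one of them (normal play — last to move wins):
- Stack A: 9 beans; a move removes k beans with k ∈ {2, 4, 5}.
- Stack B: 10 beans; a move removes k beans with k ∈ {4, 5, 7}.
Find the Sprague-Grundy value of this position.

Build the Grundy sequence for stack A with g(k) = mex{g(k−s) : s ∈ {2, 4, 5}, s ≤ k}:
k:     0  1  2  3  4  5  6  7  8  9
g(k):  0  0  1  1  2  2  3  0  0  1
So g(9) = 1.
Build the Grundy sequence for stack B with g(k) = mex{g(k−s) : s ∈ {4, 5, 7}, s ≤ k}:
k:     0  1  2  3  4  5  6  7  8  9 10
g(k):  0  0  0  0  1  1  1  1  2  2  2
So g(10) = 2.
By the Sprague-Grundy theorem, the Grundy value of a sum of independent games is the XOR of the component values.
Combined value = 1 XOR 2 = 3.

3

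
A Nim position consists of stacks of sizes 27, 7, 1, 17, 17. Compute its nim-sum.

Compute the nim-sum pairwise:
27 ^ 7 = 28
28 ^ 1 = 29
29 ^ 17 = 12
12 ^ 17 = 29

29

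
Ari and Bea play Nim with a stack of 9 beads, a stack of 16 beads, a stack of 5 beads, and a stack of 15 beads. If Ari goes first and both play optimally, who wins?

Ari wins

Nim-sum: 9 ^ 16 ^ 5 ^ 15 = 19.
The nim-sum is 19 ≠ 0, so this is an N-position: the player to move can win; Ari has a winning move.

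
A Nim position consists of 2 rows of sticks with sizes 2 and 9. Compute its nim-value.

Compute the nim-sum pairwise:
2 XOR 9 = 11

11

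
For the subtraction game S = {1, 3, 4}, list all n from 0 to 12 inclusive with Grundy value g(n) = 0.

0, 2, 7, 9

Compute g(0), g(1), … for moves {1, 3, 4}:
k:     0  1  2  3  4  5  6  7  8  9 10 11 12
g(k):  0  1  0  1  2  3  2  0  1  0  1  2  3
The P-positions (g = 0) in 0..12 are 0, 2, 7, 9.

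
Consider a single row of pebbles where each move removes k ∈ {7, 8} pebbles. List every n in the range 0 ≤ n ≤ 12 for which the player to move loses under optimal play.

0, 1, 2, 3, 4, 5, 6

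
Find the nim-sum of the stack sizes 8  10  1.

3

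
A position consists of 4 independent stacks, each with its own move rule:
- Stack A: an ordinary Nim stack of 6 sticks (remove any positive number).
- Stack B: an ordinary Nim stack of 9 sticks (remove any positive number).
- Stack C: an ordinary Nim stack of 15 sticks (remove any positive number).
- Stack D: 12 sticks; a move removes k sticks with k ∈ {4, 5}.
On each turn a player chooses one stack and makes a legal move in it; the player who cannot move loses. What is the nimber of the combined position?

0

Stack A is a plain Nim stack of size 6, so its Grundy value is 6.
Stack B is a plain Nim stack of size 9, so its Grundy value is 9.
Stack C is a plain Nim stack of size 15, so its Grundy value is 15.
For stack D, compute g(0), g(1), … with moves {4, 5}:
g(0) = mex{} = 0
g(1) = mex{} = 0
g(2) = mex{} = 0
g(3) = mex{} = 0
g(4) = mex{0} = 1
g(5) = mex{0} = 1
g(6) = mex{0} = 1
g(7) = mex{0} = 1
g(8) = mex{0,1} = 2
g(9) = mex{1} = 0
g(10) = mex{1} = 0
g(11) = mex{1} = 0
g(12) = mex{1,2} = 0
So g(12) = 0.
By the Sprague-Grundy theorem, the Grundy value of a sum of independent games is the XOR of the component values.
Combined value = 6 ⊕ 9 ⊕ 15 ⊕ 0 = 0.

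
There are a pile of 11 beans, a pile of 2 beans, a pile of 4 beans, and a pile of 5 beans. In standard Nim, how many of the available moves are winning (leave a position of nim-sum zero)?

1

Bitwise XOR of the heap sizes:
  1011  (11)
  0010  (2)
  0100  (4)
  0101  (5)
  ----
  1000  (8)
The overall nim-sum is X = 8. A pile of size p has a winning move iff p XOR X < p (reduce it to p XOR X).
  11: 11 XOR 8 = 3 < 11 — winning move (to 3).
  2: 2 XOR 8 = 10 ≥ 2 — no move.
  4: 4 XOR 8 = 12 ≥ 4 — no move.
  5: 5 XOR 8 = 13 ≥ 5 — no move.
That gives 1 winning move.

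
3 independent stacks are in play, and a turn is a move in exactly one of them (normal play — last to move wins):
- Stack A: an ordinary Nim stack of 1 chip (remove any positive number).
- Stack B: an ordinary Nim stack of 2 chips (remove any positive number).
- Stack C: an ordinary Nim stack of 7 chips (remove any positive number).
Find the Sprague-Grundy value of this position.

4

Stack A is a plain Nim stack of size 1, so its Grundy value is 1.
Stack B is a plain Nim stack of size 2, so its Grundy value is 2.
Stack C is a plain Nim stack of size 7, so its Grundy value is 7.
By the Sprague-Grundy theorem, the Grundy value of a sum of independent games is the XOR of the component values.
Combined value = 1 ⊕ 2 ⊕ 7 = 4.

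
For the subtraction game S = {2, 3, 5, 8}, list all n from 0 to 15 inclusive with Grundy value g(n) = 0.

0, 1, 7, 11

Grundy values for subtraction set {2, 3, 5, 8}:
k:     0  1  2  3  4  5  6  7  8  9 10 11 12 13 14 15
g(k):  0  0  1  1  2  2  3  0  4  1  3  0  4  1  2  2
The P-positions (g = 0) in 0..15 are 0, 1, 7, 11.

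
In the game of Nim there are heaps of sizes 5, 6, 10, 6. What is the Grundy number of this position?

15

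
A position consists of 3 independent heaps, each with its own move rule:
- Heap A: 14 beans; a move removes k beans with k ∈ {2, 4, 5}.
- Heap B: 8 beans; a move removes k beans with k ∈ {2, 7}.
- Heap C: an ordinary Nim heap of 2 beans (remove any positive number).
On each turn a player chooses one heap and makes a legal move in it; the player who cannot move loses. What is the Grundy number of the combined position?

0

For heap A, compute g(0), g(1), … with moves {2, 4, 5}:
g(0) = mex{} = 0
g(1) = mex{} = 0
g(2) = mex{0} = 1
g(3) = mex{0} = 1
g(4) = mex{0,1} = 2
g(5) = mex{0,1} = 2
g(6) = mex{0,1,2} = 3
g(7) = mex{1,2} = 0
g(8) = mex{1,2,3} = 0
g(9) = mex{0,2} = 1
g(10) = mex{0,2,3} = 1
g(11) = mex{0,1,3} = 2
g(12) = mex{0,1} = 2
g(13) = mex{0,1,2} = 3
g(14) = mex{1,2} = 0
So g(14) = 0.
For heap B, compute g(0), g(1), … with moves {2, 7}:
k:     0  1  2  3  4  5  6  7  8
g(k):  0  0  1  1  0  0  1  1  2
So g(8) = 2.
Heap C is a plain Nim heap of size 2, so its Grundy value is 2.
The value of a disjunctive sum is the nim-sum of the parts.
Combined value = 0 XOR 2 XOR 2 = 0.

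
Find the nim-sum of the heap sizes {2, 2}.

0

Write each in binary and XOR column by column:
  10  (2)
  10  (2)
  --
  00  (0)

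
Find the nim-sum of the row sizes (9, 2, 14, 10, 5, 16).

Write each in binary and XOR column by column:
  01001  (9)
  00010  (2)
  01110  (14)
  01010  (10)
  00101  (5)
  10000  (16)
  -----
  11010  (26)

26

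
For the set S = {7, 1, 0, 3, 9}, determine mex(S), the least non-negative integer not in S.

2

The values 0, 1 are all present; 2 is the first non-negative integer missing from the set.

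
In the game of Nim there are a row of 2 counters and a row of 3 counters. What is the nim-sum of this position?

Nim-sum: 2 XOR 3 = 1.

1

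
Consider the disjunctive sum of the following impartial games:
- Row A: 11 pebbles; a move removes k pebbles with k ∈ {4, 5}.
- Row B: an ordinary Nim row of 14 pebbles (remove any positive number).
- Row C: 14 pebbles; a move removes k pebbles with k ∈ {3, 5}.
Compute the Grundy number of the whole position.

Build the Grundy sequence for row A with g(k) = mex{g(k−s) : s ∈ {4, 5}, s ≤ k}:
g(0) = mex{} = 0
g(1) = mex{} = 0
g(2) = mex{} = 0
g(3) = mex{} = 0
g(4) = mex{0} = 1
g(5) = mex{0} = 1
g(6) = mex{0} = 1
g(7) = mex{0} = 1
g(8) = mex{0,1} = 2
g(9) = mex{1} = 0
g(10) = mex{1} = 0
g(11) = mex{1} = 0
So g(11) = 0.
Row B is a plain Nim row of size 14, so its Grundy value is 14.
Grundy values for row C (subtraction set {3, 5}):
g(0) = mex{} = 0
g(1) = mex{} = 0
g(2) = mex{} = 0
g(3) = mex{0} = 1
g(4) = mex{0} = 1
g(5) = mex{0} = 1
g(6) = mex{0,1} = 2
g(7) = mex{0,1} = 2
g(8) = mex{1} = 0
g(9) = mex{1,2} = 0
g(10) = mex{1,2} = 0
g(11) = mex{0,2} = 1
g(12) = mex{0,2} = 1
g(13) = mex{0} = 1
g(14) = mex{0,1} = 2
So g(14) = 2.
The value of a disjunctive sum is the nim-sum of the parts.
Combined value = 0 ⊕ 14 ⊕ 2 = 12.

12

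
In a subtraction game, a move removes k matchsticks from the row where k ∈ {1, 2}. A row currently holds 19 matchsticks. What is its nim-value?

Grundy values for subtraction set {1, 2}:
k:     0  1  2  3  4  5  6  7  8  9 10 11 12 13 14 15 16 17 18 19
g(k):  0  1  2  0  1  2  0  1  2  0  1  2  0  1  2  0  1  2  0  1
So g(19) = 1.

1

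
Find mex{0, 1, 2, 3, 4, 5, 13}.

6

The values 0, 1, 2, 3, 4, 5 are all present; 6 is the first non-negative integer missing from the set.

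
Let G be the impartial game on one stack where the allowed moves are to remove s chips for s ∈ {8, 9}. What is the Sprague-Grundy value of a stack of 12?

1

Compute g(0), g(1), … for moves {8, 9}:
g(0) = mex{} = 0
g(1) = mex{} = 0
g(2) = mex{} = 0
g(3) = mex{} = 0
g(4) = mex{} = 0
g(5) = mex{} = 0
g(6) = mex{} = 0
g(7) = mex{} = 0
g(8) = mex{0} = 1
g(9) = mex{0} = 1
g(10) = mex{0} = 1
g(11) = mex{0} = 1
g(12) = mex{0} = 1
So g(12) = 1.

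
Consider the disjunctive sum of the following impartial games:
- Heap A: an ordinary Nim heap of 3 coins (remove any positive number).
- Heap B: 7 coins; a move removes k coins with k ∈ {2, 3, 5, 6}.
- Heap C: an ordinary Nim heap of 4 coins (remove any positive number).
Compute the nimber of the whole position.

4

Heap A is a plain Nim heap of size 3, so its Grundy value is 3.
For heap B, compute g(0), g(1), … with moves {2, 3, 5, 6}:
g(0) = mex{} = 0
g(1) = mex{} = 0
g(2) = mex{0} = 1
g(3) = mex{0} = 1
g(4) = mex{0,1} = 2
g(5) = mex{0,1} = 2
g(6) = mex{0,1,2} = 3
g(7) = mex{0,1,2} = 3
So g(7) = 3.
Heap C is a plain Nim heap of size 4, so its Grundy value is 4.
By the Sprague-Grundy theorem, the Grundy value of a sum of independent games is the XOR of the component values.
Combined value = 3 XOR 3 XOR 4 = 4.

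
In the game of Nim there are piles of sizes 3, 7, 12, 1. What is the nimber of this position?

In binary:
  0011  (3)
  0111  (7)
  1100  (12)
  0001  (1)
  ----
  1001  (9)

9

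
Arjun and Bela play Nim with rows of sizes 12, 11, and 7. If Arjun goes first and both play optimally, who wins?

Compute the nim-sum pairwise:
12 ^ 11 = 7
7 ^ 7 = 0
The nim-sum is 0, so this is a P-position: the player to move is in a losing position under optimal play; Arjun is about to move from it and so loses — Bela wins.

Bela wins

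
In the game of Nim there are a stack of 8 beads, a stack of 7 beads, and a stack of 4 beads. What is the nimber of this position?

11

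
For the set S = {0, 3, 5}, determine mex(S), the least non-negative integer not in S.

1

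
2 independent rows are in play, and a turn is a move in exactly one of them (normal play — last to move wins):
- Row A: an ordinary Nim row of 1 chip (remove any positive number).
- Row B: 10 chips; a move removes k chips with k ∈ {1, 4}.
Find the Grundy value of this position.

1

Row A is a plain Nim row of size 1, so its Grundy value is 1.
Build the Grundy sequence for row B with g(k) = mex{g(k−s) : s ∈ {1, 4}, s ≤ k}:
g(0) = mex{} = 0
g(1) = mex{0} = 1
g(2) = mex{1} = 0
g(3) = mex{0} = 1
g(4) = mex{0,1} = 2
g(5) = mex{1,2} = 0
g(6) = mex{0} = 1
g(7) = mex{1} = 0
g(8) = mex{0,2} = 1
g(9) = mex{0,1} = 2
g(10) = mex{1,2} = 0
So g(10) = 0.
By the Sprague-Grundy theorem, the Grundy value of a sum of independent games is the XOR of the component values.
Combined value = 1 ⊕ 0 = 1.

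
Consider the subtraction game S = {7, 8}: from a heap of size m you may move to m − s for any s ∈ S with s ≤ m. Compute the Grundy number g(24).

Build the Grundy sequence with g(k) = mex{g(k−s) : s ∈ {7, 8}, s ≤ k}:
k:     0  1  2  3  4  5  6  7  8  9 10 11 12 13 14 15 16 17 18 19 20 21 22 23 24
g(k):  0  0  0  0  0  0  0  1  1  1  1  1  1  1  2  0  0  0  0  0  0  0  1  1  1
So g(24) = 1.

1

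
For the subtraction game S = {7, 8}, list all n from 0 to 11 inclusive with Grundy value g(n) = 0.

0, 1, 2, 3, 4, 5, 6

Grundy values for subtraction set {7, 8}:
g(0) = mex{} = 0
g(1) = mex{} = 0
g(2) = mex{} = 0
g(3) = mex{} = 0
g(4) = mex{} = 0
g(5) = mex{} = 0
g(6) = mex{} = 0
g(7) = mex{0} = 1
g(8) = mex{0} = 1
g(9) = mex{0} = 1
g(10) = mex{0} = 1
g(11) = mex{0} = 1
The P-positions (g = 0) in 0..11 are 0, 1, 2, 3, 4, 5, 6.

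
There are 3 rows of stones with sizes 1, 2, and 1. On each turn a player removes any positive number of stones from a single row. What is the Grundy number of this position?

Nim-sum: 1 ⊕ 2 ⊕ 1 = 2.

2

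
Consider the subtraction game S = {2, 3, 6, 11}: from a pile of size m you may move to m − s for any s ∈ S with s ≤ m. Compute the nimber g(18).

0

Grundy values for subtraction set {2, 3, 6, 11}:
k:     0  1  2  3  4  5  6  7  8  9 10 11 12 13 14 15 16 17 18
g(k):  0  0  1  1  2  0  3  1  2  0  0  1  1  2  0  3  1  2  0
So g(18) = 0.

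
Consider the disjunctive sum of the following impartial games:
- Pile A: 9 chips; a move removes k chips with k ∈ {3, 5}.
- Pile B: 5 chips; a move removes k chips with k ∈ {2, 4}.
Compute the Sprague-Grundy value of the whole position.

Grundy values for pile A (subtraction set {3, 5}):
k:     0  1  2  3  4  5  6  7  8  9
g(k):  0  0  0  1  1  1  2  2  0  0
So g(9) = 0.
Build the Grundy sequence for pile B with g(k) = mex{g(k−s) : s ∈ {2, 4}, s ≤ k}:
k:     0  1  2  3  4  5
g(k):  0  0  1  1  2  2
So g(5) = 2.
By the Sprague-Grundy theorem, the Grundy value of a sum of independent games is the XOR of the component values.
Combined value = 0 ⊕ 2 = 2.

2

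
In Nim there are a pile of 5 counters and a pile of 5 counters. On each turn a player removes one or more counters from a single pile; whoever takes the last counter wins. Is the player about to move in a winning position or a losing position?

Losing position

In binary:
  101  (5)
  101  (5)
  ---
  000  (0)
The nim-sum is 0, so this is a P-position: the player to move is in a losing position under optimal play.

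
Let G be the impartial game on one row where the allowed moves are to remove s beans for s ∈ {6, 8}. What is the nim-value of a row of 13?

Compute g(0), g(1), … for moves {6, 8}:
k:     0  1  2  3  4  5  6  7  8  9 10 11 12 13
g(k):  0  0  0  0  0  0  1  1  1  1  1  1  2  2
So g(13) = 2.

2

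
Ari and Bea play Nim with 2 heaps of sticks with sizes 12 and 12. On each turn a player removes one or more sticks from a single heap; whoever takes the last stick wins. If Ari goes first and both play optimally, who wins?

Compute the nim-sum pairwise:
12 XOR 12 = 0
The nim-sum is 0, so this is a P-position: the player to move is in a losing position under optimal play; Ari is about to move from it and so loses — Bea wins.

Bea wins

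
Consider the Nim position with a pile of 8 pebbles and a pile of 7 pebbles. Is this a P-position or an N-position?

N-position

Compute the nim-sum pairwise:
8 XOR 7 = 15
The nim-sum is 15 ≠ 0, so this is an N-position: the player to move can win.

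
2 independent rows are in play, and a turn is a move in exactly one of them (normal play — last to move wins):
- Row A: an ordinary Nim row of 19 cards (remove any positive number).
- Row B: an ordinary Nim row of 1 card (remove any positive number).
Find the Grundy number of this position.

Row A is a plain Nim row of size 19, so its Grundy value is 19.
Row B is a plain Nim row of size 1, so its Grundy value is 1.
By the Sprague-Grundy theorem, the Grundy value of a sum of independent games is the XOR of the component values.
Combined value = 19 XOR 1 = 18.

18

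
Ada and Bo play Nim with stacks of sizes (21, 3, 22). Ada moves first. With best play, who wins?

Bo wins

Compute the nim-sum pairwise:
21 ⊕ 3 = 22
22 ⊕ 22 = 0
The nim-sum is 0, so this is a P-position: the player to move is in a losing position under optimal play; Ada is about to move from it and so loses — Bo wins.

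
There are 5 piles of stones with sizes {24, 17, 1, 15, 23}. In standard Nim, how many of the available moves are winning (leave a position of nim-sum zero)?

Nim-sum: 24 XOR 17 XOR 1 XOR 15 XOR 23 = 16.
The overall nim-sum is X = 16. A pile of size p has a winning move iff p XOR X < p (reduce it to p XOR X).
  24: 24 XOR 16 = 8 < 24 — winning move (to 8).
  17: 17 XOR 16 = 1 < 17 — winning move (to 1).
  1: 1 XOR 16 = 17 ≥ 1 — no move.
  15: 15 XOR 16 = 31 ≥ 15 — no move.
  23: 23 XOR 16 = 7 < 23 — winning move (to 7).
That gives 3 winning moves.

3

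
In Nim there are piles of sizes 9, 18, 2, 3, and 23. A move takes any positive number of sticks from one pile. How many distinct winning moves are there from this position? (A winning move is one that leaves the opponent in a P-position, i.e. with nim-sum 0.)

Write each in binary and XOR column by column:
  01001  (9)
  10010  (18)
  00010  (2)
  00011  (3)
  10111  (23)
  -----
  01101  (13)
The overall nim-sum is X = 13. A pile of size p has a winning move iff p XOR X < p (reduce it to p XOR X).
  9: 9 XOR 13 = 4 < 9 — winning move (to 4).
  18: 18 XOR 13 = 31 ≥ 18 — no move.
  2: 2 XOR 13 = 15 ≥ 2 — no move.
  3: 3 XOR 13 = 14 ≥ 3 — no move.
  23: 23 XOR 13 = 26 ≥ 23 — no move.
That gives 1 winning move.

1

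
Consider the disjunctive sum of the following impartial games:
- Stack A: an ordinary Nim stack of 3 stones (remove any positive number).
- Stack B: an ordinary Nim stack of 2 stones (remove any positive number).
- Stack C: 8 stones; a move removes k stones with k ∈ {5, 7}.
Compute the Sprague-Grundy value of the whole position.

0

Stack A is a plain Nim stack of size 3, so its Grundy value is 3.
Stack B is a plain Nim stack of size 2, so its Grundy value is 2.
For stack C, compute g(0), g(1), … with moves {5, 7}:
k:     0  1  2  3  4  5  6  7  8
g(k):  0  0  0  0  0  1  1  1  1
So g(8) = 1.
By the Sprague-Grundy theorem, the Grundy value of a sum of independent games is the XOR of the component values.
Combined value = 3 ⊕ 2 ⊕ 1 = 0.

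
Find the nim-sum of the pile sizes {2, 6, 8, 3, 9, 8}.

14

Nim-sum: 2 XOR 6 XOR 8 XOR 3 XOR 9 XOR 8 = 14.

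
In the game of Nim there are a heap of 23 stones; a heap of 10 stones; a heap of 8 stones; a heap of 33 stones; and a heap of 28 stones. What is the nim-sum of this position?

Nim-sum: 23 XOR 10 XOR 8 XOR 33 XOR 28 = 40.

40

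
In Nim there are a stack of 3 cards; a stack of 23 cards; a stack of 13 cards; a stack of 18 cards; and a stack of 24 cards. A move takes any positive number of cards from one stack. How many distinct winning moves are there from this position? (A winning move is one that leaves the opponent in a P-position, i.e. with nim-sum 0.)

3

Write each in binary and XOR column by column:
  00011  (3)
  10111  (23)
  01101  (13)
  10010  (18)
  11000  (24)
  -----
  10011  (19)
The overall nim-sum is X = 19. A stack of size p has a winning move iff p XOR X < p (reduce it to p XOR X).
  3: 3 XOR 19 = 16 ≥ 3 — no move.
  23: 23 XOR 19 = 4 < 23 — winning move (to 4).
  13: 13 XOR 19 = 30 ≥ 13 — no move.
  18: 18 XOR 19 = 1 < 18 — winning move (to 1).
  24: 24 XOR 19 = 11 < 24 — winning move (to 11).
That gives 3 winning moves.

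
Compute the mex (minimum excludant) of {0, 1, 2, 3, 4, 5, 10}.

The values 0, 1, 2, 3, 4, 5 are all present; 6 is the first non-negative integer missing from the set.

6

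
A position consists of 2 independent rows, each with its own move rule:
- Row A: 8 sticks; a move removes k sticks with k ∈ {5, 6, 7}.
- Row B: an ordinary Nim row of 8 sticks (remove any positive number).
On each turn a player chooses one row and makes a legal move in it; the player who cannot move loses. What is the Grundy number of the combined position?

9

Build the Grundy sequence for row A with g(k) = mex{g(k−s) : s ∈ {5, 6, 7}, s ≤ k}:
k:     0  1  2  3  4  5  6  7  8
g(k):  0  0  0  0  0  1  1  1  1
So g(8) = 1.
Row B is a plain Nim row of size 8, so its Grundy value is 8.
The value of a disjunctive sum is the nim-sum of the parts.
Combined value = 1 ⊕ 8 = 9.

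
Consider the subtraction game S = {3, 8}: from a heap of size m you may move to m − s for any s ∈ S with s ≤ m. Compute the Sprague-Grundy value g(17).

Grundy values for subtraction set {3, 8}:
k:     0  1  2  3  4  5  6  7  8  9 10 11 12 13 14 15 16 17
g(k):  0  0  0  1  1  1  0  0  2  1  1  0  0  0  1  1  1  0
So g(17) = 0.

0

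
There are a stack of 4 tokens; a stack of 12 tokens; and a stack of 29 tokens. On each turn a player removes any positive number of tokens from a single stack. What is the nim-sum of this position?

Write each in binary and XOR column by column:
  00100  (4)
  01100  (12)
  11101  (29)
  -----
  10101  (21)

21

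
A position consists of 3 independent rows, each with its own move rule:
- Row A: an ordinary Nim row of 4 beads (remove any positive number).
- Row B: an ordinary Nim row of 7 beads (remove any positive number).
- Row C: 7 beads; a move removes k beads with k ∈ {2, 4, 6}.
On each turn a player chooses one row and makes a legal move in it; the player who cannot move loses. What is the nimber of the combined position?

Row A is a plain Nim row of size 4, so its Grundy value is 4.
Row B is a plain Nim row of size 7, so its Grundy value is 7.
Build the Grundy sequence for row C with g(k) = mex{g(k−s) : s ∈ {2, 4, 6}, s ≤ k}:
k:     0  1  2  3  4  5  6  7
g(k):  0  0  1  1  2  2  3  3
So g(7) = 3.
By the Sprague-Grundy theorem, the Grundy value of a sum of independent games is the XOR of the component values.
Combined value = 4 XOR 7 XOR 3 = 0.

0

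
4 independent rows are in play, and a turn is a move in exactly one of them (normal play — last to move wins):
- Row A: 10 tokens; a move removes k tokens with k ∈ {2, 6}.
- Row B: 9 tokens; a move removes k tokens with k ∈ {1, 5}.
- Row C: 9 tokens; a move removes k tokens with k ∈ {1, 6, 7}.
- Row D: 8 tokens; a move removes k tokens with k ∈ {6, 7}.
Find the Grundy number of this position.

For row A, compute g(0), g(1), … with moves {2, 6}:
g(0) = mex{} = 0
g(1) = mex{} = 0
g(2) = mex{0} = 1
g(3) = mex{0} = 1
g(4) = mex{1} = 0
g(5) = mex{1} = 0
g(6) = mex{0} = 1
g(7) = mex{0} = 1
g(8) = mex{1} = 0
g(9) = mex{1} = 0
g(10) = mex{0} = 1
So g(10) = 1.
Build the Grundy sequence for row B with g(k) = mex{g(k−s) : s ∈ {1, 5}, s ≤ k}:
g(0) = mex{} = 0
g(1) = mex{0} = 1
g(2) = mex{1} = 0
g(3) = mex{0} = 1
g(4) = mex{1} = 0
g(5) = mex{0} = 1
g(6) = mex{1} = 0
g(7) = mex{0} = 1
g(8) = mex{1} = 0
g(9) = mex{0} = 1
So g(9) = 1.
For row C, compute g(0), g(1), … with moves {1, 6, 7}:
g(0) = mex{} = 0
g(1) = mex{0} = 1
g(2) = mex{1} = 0
g(3) = mex{0} = 1
g(4) = mex{1} = 0
g(5) = mex{0} = 1
g(6) = mex{0,1} = 2
g(7) = mex{0,1,2} = 3
g(8) = mex{0,1,3} = 2
g(9) = mex{0,1,2} = 3
So g(9) = 3.
Grundy values for row D (subtraction set {6, 7}):
k:     0  1  2  3  4  5  6  7  8
g(k):  0  0  0  0  0  0  1  1  1
So g(8) = 1.
By the Sprague-Grundy theorem, the Grundy value of a sum of independent games is the XOR of the component values.
Combined value = 1 ⊕ 1 ⊕ 3 ⊕ 1 = 2.

2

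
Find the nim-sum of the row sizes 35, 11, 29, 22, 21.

54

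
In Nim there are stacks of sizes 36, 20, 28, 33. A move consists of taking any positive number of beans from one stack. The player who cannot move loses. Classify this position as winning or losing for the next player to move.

Winning position

Bitwise XOR of the heap sizes:
  100100  (36)
  010100  (20)
  011100  (28)
  100001  (33)
  ------
  001101  (13)
The nim-sum is 13 ≠ 0, so this is an N-position: the player to move can win.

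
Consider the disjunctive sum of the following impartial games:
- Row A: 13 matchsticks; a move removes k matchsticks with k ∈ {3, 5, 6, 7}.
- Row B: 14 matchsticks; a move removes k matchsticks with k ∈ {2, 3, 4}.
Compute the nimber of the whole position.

0

Grundy values for row A (subtraction set {3, 5, 6, 7}):
g(0) = mex{} = 0
g(1) = mex{} = 0
g(2) = mex{} = 0
g(3) = mex{0} = 1
g(4) = mex{0} = 1
g(5) = mex{0} = 1
g(6) = mex{0,1} = 2
g(7) = mex{0,1} = 2
g(8) = mex{0,1} = 2
g(9) = mex{0,1,2} = 3
g(10) = mex{1,2} = 0
g(11) = mex{1,2} = 0
g(12) = mex{1,2,3} = 0
g(13) = mex{0,2} = 1
So g(13) = 1.
For row B, compute g(0), g(1), … with moves {2, 3, 4}:
g(0) = mex{} = 0
g(1) = mex{} = 0
g(2) = mex{0} = 1
g(3) = mex{0} = 1
g(4) = mex{0,1} = 2
g(5) = mex{0,1} = 2
g(6) = mex{1,2} = 0
g(7) = mex{1,2} = 0
g(8) = mex{0,2} = 1
g(9) = mex{0,2} = 1
g(10) = mex{0,1} = 2
g(11) = mex{0,1} = 2
g(12) = mex{1,2} = 0
g(13) = mex{1,2} = 0
g(14) = mex{0,2} = 1
So g(14) = 1.
The value of a disjunctive sum is the nim-sum of the parts.
Combined value = 1 XOR 1 = 0.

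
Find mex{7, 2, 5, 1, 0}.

3

The values 0, 1, 2 are all present; 3 is the first non-negative integer missing from the set.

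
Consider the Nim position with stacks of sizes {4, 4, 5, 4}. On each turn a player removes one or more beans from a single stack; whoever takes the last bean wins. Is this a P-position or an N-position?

Compute the nim-sum pairwise:
4 ⊕ 4 = 0
0 ⊕ 5 = 5
5 ⊕ 4 = 1
The nim-sum is 1 ≠ 0, so this is an N-position: the player to move can win.

N-position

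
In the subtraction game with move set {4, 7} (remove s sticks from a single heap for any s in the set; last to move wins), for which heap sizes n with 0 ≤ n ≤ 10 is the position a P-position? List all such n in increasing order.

Compute g(0), g(1), … for moves {4, 7}:
g(0) = mex{} = 0
g(1) = mex{} = 0
g(2) = mex{} = 0
g(3) = mex{} = 0
g(4) = mex{0} = 1
g(5) = mex{0} = 1
g(6) = mex{0} = 1
g(7) = mex{0} = 1
g(8) = mex{0,1} = 2
g(9) = mex{0,1} = 2
g(10) = mex{0,1} = 2
The P-positions (g = 0) in 0..10 are 0, 1, 2, 3.

0, 1, 2, 3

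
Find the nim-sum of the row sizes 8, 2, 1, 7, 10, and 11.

Write each in binary and XOR column by column:
  1000  (8)
  0010  (2)
  0001  (1)
  0111  (7)
  1010  (10)
  1011  (11)
  ----
  1101  (13)

13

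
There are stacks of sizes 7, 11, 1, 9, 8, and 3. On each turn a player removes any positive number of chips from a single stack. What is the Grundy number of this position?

15

Nim-sum: 7 ^ 11 ^ 1 ^ 9 ^ 8 ^ 3 = 15.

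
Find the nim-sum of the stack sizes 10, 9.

Nim-sum: 10 ⊕ 9 = 3.

3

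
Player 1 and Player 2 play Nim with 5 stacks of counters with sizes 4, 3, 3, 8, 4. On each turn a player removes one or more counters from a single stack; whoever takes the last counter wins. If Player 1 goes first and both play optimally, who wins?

Player 1 wins

Write each in binary and XOR column by column:
  0100  (4)
  0011  (3)
  0011  (3)
  1000  (8)
  0100  (4)
  ----
  1000  (8)
The nim-sum is 8 ≠ 0, so this is an N-position: the player to move can win; Player 1 has a winning move.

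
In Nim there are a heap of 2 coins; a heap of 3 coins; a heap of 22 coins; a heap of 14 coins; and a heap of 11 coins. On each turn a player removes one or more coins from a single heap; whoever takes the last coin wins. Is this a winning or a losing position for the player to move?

Compute the nim-sum pairwise:
2 ^ 3 = 1
1 ^ 22 = 23
23 ^ 14 = 25
25 ^ 11 = 18
The nim-sum is 18 ≠ 0, so this is an N-position: the player to move can win.

Winning position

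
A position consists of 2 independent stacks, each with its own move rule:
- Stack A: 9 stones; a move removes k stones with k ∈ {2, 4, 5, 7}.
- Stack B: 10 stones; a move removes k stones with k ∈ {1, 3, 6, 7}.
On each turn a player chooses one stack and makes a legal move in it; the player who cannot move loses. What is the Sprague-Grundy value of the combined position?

2

Build the Grundy sequence for stack A with g(k) = mex{g(k−s) : s ∈ {2, 4, 5, 7}, s ≤ k}:
k:     0  1  2  3  4  5  6  7  8  9
g(k):  0  0  1  1  2  2  3  3  4  0
So g(9) = 0.
Build the Grundy sequence for stack B with g(k) = mex{g(k−s) : s ∈ {1, 3, 6, 7}, s ≤ k}:
g(0) = mex{} = 0
g(1) = mex{0} = 1
g(2) = mex{1} = 0
g(3) = mex{0} = 1
g(4) = mex{1} = 0
g(5) = mex{0} = 1
g(6) = mex{0,1} = 2
g(7) = mex{0,1,2} = 3
g(8) = mex{0,1,3} = 2
g(9) = mex{0,1,2} = 3
g(10) = mex{0,1,3} = 2
So g(10) = 2.
The value of a disjunctive sum is the nim-sum of the parts.
Combined value = 0 XOR 2 = 2.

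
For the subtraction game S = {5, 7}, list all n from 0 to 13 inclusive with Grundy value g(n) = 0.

0, 1, 2, 3, 4, 12, 13

Build the Grundy sequence with g(k) = mex{g(k−s) : s ∈ {5, 7}, s ≤ k}:
k:     0  1  2  3  4  5  6  7  8  9 10 11 12 13
g(k):  0  0  0  0  0  1  1  1  1  1  2  2  0  0
The P-positions (g = 0) in 0..13 are 0, 1, 2, 3, 4, 12, 13.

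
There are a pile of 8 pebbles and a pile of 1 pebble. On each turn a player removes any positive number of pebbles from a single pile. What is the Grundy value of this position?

9

In binary:
  1000  (8)
  0001  (1)
  ----
  1001  (9)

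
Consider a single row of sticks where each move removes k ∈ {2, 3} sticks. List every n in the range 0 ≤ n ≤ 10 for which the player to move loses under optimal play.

0, 1, 5, 6, 10

Grundy values for subtraction set {2, 3}:
k:     0  1  2  3  4  5  6  7  8  9 10
g(k):  0  0  1  1  2  0  0  1  1  2  0
The P-positions (g = 0) in 0..10 are 0, 1, 5, 6, 10.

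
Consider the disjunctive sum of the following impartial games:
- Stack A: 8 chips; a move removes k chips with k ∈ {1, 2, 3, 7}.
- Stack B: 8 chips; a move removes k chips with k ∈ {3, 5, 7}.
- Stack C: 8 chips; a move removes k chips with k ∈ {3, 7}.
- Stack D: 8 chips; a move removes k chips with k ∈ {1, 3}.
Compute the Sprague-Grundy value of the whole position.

Grundy values for stack A (subtraction set {1, 2, 3, 7}):
k:     0  1  2  3  4  5  6  7  8
g(k):  0  1  2  3  0  1  2  3  0
So g(8) = 0.
Build the Grundy sequence for stack B with g(k) = mex{g(k−s) : s ∈ {3, 5, 7}, s ≤ k}:
g(0) = mex{} = 0
g(1) = mex{} = 0
g(2) = mex{} = 0
g(3) = mex{0} = 1
g(4) = mex{0} = 1
g(5) = mex{0} = 1
g(6) = mex{0,1} = 2
g(7) = mex{0,1} = 2
g(8) = mex{0,1} = 2
So g(8) = 2.
Build the Grundy sequence for stack C with g(k) = mex{g(k−s) : s ∈ {3, 7}, s ≤ k}:
g(0) = mex{} = 0
g(1) = mex{} = 0
g(2) = mex{} = 0
g(3) = mex{0} = 1
g(4) = mex{0} = 1
g(5) = mex{0} = 1
g(6) = mex{1} = 0
g(7) = mex{0,1} = 2
g(8) = mex{0,1} = 2
So g(8) = 2.
Build the Grundy sequence for stack D with g(k) = mex{g(k−s) : s ∈ {1, 3}, s ≤ k}:
k:     0  1  2  3  4  5  6  7  8
g(k):  0  1  0  1  0  1  0  1  0
So g(8) = 0.
By the Sprague-Grundy theorem, the Grundy value of a sum of independent games is the XOR of the component values.
Combined value = 0 XOR 2 XOR 2 XOR 0 = 0.

0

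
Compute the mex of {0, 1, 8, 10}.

The values 0, 1 are all present; 2 is the first non-negative integer missing from the set.

2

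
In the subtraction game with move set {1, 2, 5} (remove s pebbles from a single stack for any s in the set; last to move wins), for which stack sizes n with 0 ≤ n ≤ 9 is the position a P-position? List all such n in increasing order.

0, 3, 6, 9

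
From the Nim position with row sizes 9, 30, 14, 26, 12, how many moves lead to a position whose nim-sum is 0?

5

Nim-sum: 9 XOR 30 XOR 14 XOR 26 XOR 12 = 15.
The overall nim-sum is X = 15. A row of size p has a winning move iff p XOR X < p (reduce it to p XOR X).
  9: 9 XOR 15 = 6 < 9 — winning move (to 6).
  30: 30 XOR 15 = 17 < 30 — winning move (to 17).
  14: 14 XOR 15 = 1 < 14 — winning move (to 1).
  26: 26 XOR 15 = 21 < 26 — winning move (to 21).
  12: 12 XOR 15 = 3 < 12 — winning move (to 3).
That gives 5 winning moves.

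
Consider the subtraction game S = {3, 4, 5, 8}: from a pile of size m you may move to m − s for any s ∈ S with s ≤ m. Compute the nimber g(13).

Build the Grundy sequence with g(k) = mex{g(k−s) : s ∈ {3, 4, 5, 8}, s ≤ k}:
g(0) = mex{} = 0
g(1) = mex{} = 0
g(2) = mex{} = 0
g(3) = mex{0} = 1
g(4) = mex{0} = 1
g(5) = mex{0} = 1
g(6) = mex{0,1} = 2
g(7) = mex{0,1} = 2
g(8) = mex{0,1} = 2
g(9) = mex{0,1,2} = 3
g(10) = mex{0,1,2} = 3
g(11) = mex{1,2} = 0
g(12) = mex{1,2,3} = 0
g(13) = mex{1,2,3} = 0
So g(13) = 0.

0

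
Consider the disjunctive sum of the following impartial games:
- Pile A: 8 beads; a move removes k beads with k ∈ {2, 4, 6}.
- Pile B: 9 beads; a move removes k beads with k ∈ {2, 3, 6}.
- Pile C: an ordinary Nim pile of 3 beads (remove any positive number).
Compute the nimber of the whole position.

3

Build the Grundy sequence for pile A with g(k) = mex{g(k−s) : s ∈ {2, 4, 6}, s ≤ k}:
k:     0  1  2  3  4  5  6  7  8
g(k):  0  0  1  1  2  2  3  3  0
So g(8) = 0.
Build the Grundy sequence for pile B with g(k) = mex{g(k−s) : s ∈ {2, 3, 6}, s ≤ k}:
g(0) = mex{} = 0
g(1) = mex{} = 0
g(2) = mex{0} = 1
g(3) = mex{0} = 1
g(4) = mex{0,1} = 2
g(5) = mex{1} = 0
g(6) = mex{0,1,2} = 3
g(7) = mex{0,2} = 1
g(8) = mex{0,1,3} = 2
g(9) = mex{1,3} = 0
So g(9) = 0.
Pile C is a plain Nim pile of size 3, so its Grundy value is 3.
By the Sprague-Grundy theorem, the Grundy value of a sum of independent games is the XOR of the component values.
Combined value = 0 ⊕ 0 ⊕ 3 = 3.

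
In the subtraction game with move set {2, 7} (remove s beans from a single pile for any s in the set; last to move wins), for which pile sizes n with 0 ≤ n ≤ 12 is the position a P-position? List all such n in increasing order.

Build the Grundy sequence with g(k) = mex{g(k−s) : s ∈ {2, 7}, s ≤ k}:
k:     0  1  2  3  4  5  6  7  8  9 10 11 12
g(k):  0  0  1  1  0  0  1  1  2  0  0  1  1
The P-positions (g = 0) in 0..12 are 0, 1, 4, 5, 9, 10.

0, 1, 4, 5, 9, 10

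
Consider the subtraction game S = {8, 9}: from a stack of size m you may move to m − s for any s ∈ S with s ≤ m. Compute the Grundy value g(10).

1

Compute g(0), g(1), … for moves {8, 9}:
k:     0  1  2  3  4  5  6  7  8  9 10
g(k):  0  0  0  0  0  0  0  0  1  1  1
So g(10) = 1.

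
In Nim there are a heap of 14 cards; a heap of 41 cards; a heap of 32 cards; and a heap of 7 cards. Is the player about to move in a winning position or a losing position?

Losing position

Bitwise XOR of the heap sizes:
  001110  (14)
  101001  (41)
  100000  (32)
  000111  (7)
  ------
  000000  (0)
The nim-sum is 0, so this is a P-position: the player to move is in a losing position under optimal play.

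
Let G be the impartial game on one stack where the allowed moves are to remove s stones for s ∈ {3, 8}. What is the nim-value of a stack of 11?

0

Compute g(0), g(1), … for moves {3, 8}:
g(0) = mex{} = 0
g(1) = mex{} = 0
g(2) = mex{} = 0
g(3) = mex{0} = 1
g(4) = mex{0} = 1
g(5) = mex{0} = 1
g(6) = mex{1} = 0
g(7) = mex{1} = 0
g(8) = mex{0,1} = 2
g(9) = mex{0} = 1
g(10) = mex{0} = 1
g(11) = mex{1,2} = 0
So g(11) = 0.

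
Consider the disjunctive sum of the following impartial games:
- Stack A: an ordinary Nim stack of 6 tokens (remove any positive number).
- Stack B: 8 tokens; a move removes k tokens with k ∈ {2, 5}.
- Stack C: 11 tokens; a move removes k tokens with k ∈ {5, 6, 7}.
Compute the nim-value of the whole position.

Stack A is a plain Nim stack of size 6, so its Grundy value is 6.
Build the Grundy sequence for stack B with g(k) = mex{g(k−s) : s ∈ {2, 5}, s ≤ k}:
k:     0  1  2  3  4  5  6  7  8
g(k):  0  0  1  1  0  2  1  0  0
So g(8) = 0.
Grundy values for stack C (subtraction set {5, 6, 7}):
k:     0  1  2  3  4  5  6  7  8  9 10 11
g(k):  0  0  0  0  0  1  1  1  1  1  2  2
So g(11) = 2.
By the Sprague-Grundy theorem, the Grundy value of a sum of independent games is the XOR of the component values.
Combined value = 6 ⊕ 0 ⊕ 2 = 4.

4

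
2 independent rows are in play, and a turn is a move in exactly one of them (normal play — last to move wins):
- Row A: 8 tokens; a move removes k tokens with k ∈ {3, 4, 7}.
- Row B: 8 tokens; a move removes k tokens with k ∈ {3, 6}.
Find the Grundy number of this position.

Grundy values for row A (subtraction set {3, 4, 7}):
g(0) = mex{} = 0
g(1) = mex{} = 0
g(2) = mex{} = 0
g(3) = mex{0} = 1
g(4) = mex{0} = 1
g(5) = mex{0} = 1
g(6) = mex{0,1} = 2
g(7) = mex{0,1} = 2
g(8) = mex{0,1} = 2
So g(8) = 2.
Build the Grundy sequence for row B with g(k) = mex{g(k−s) : s ∈ {3, 6}, s ≤ k}:
k:     0  1  2  3  4  5  6  7  8
g(k):  0  0  0  1  1  1  2  2  2
So g(8) = 2.
By the Sprague-Grundy theorem, the Grundy value of a sum of independent games is the XOR of the component values.
Combined value = 2 ⊕ 2 = 0.

0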